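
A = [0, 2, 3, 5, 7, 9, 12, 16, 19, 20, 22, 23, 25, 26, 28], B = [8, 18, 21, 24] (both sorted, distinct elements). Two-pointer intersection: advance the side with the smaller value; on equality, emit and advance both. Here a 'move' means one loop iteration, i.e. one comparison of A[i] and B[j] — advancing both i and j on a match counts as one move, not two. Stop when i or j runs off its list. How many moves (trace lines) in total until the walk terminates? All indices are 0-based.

[i=0,j=0] 0<8 → i++
[i=1,j=0] 2<8 → i++
[i=2,j=0] 3<8 → i++
[i=3,j=0] 5<8 → i++
[i=4,j=0] 7<8 → i++
[i=5,j=0] 9>8 → j++
[i=5,j=1] 9<18 → i++
[i=6,j=1] 12<18 → i++
[i=7,j=1] 16<18 → i++
[i=8,j=1] 19>18 → j++
[i=8,j=2] 19<21 → i++
[i=9,j=2] 20<21 → i++
[i=10,j=2] 22>21 → j++
[i=10,j=3] 22<24 → i++
[i=11,j=3] 23<24 → i++
[i=12,j=3] 25>24 → j++

16 moves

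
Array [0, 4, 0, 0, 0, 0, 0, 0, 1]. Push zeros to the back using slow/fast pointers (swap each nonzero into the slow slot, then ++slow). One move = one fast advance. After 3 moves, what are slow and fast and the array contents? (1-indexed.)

(s=1,f=1) a[fast]=0 → fast++
(s=1,f=2) a[fast]=4≠0 swap→a[1]=4 → slow++,fast++
(s=2,f=3) a[fast]=0 → fast++

slow=2, fast=4, a=[4, 0, 0, 0, 0, 0, 0, 0, 1]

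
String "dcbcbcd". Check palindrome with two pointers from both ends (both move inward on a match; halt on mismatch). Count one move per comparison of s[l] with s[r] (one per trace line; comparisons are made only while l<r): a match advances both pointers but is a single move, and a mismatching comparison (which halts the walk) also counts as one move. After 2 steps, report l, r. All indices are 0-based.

l=2, r=4

[0,6] 'd'=='d' → l++,r--
[1,5] 'c'=='c' → l++,r--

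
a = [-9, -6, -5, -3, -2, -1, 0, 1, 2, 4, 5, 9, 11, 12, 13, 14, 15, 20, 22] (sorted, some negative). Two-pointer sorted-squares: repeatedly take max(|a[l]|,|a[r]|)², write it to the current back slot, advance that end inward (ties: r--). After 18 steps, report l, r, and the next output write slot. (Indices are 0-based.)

l=0 r=18: |-9|<=|22| out[18]=484, r--
l=0 r=17: |-9|<=|20| out[17]=400, r--
l=0 r=16: |-9|<=|15| out[16]=225, r--
l=0 r=15: |-9|<=|14| out[15]=196, r--
l=0 r=14: |-9|<=|13| out[14]=169, r--
l=0 r=13: |-9|<=|12| out[13]=144, r--
l=0 r=12: |-9|<=|11| out[12]=121, r--
l=0 r=11: |-9|<=|9| out[11]=81, r--
l=0 r=10: |-9|>|5| out[10]=81, l++
l=1 r=10: |-6|>|5| out[9]=36, l++
l=2 r=10: |-5|<=|5| out[8]=25, r--
l=2 r=9: |-5|>|4| out[7]=25, l++
l=3 r=9: |-3|<=|4| out[6]=16, r--
l=3 r=8: |-3|>|2| out[5]=9, l++
l=4 r=8: |-2|<=|2| out[4]=4, r--
l=4 r=7: |-2|>|1| out[3]=4, l++
l=5 r=7: |-1|<=|1| out[2]=1, r--
l=5 r=6: |-1|>|0| out[1]=1, l++

l=6, r=6, next write slot=0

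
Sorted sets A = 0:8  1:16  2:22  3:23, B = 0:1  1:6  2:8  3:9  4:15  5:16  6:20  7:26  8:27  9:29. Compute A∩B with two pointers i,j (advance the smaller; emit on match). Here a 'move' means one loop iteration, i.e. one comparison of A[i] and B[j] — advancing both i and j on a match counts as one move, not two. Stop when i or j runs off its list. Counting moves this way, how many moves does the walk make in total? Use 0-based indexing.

9 moves

[i=0,j=0] 8>1 → j++
[i=0,j=1] 8>6 → j++
[i=0,j=2] 8==8 emit → i++,j++
[i=1,j=3] 16>9 → j++
[i=1,j=4] 16>15 → j++
[i=1,j=5] 16==16 emit → i++,j++
[i=2,j=6] 22>20 → j++
[i=2,j=7] 22<26 → i++
[i=3,j=7] 23<26 → i++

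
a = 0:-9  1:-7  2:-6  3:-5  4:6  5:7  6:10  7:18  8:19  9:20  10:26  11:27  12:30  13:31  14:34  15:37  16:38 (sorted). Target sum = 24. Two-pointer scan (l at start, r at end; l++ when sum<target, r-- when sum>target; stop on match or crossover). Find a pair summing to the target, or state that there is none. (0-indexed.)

(-7, 31)

l=0 r=16: -9+38=29 >24, r--
l=0 r=15: -9+37=28 >24, r--
l=0 r=14: -9+34=25 >24, r--
l=0 r=13: -9+31=22 <24, l++
l=1 r=13: -7+31=24, found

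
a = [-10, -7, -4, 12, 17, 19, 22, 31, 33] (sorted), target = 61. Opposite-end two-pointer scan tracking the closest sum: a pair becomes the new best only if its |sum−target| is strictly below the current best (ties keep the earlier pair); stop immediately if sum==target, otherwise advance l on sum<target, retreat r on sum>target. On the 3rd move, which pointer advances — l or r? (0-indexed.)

[0,8] -10+33=23 d=38 * → l++
[1,8] -7+33=26 d=35 * → l++
[2,8] -4+33=29 d=32 * → l++

l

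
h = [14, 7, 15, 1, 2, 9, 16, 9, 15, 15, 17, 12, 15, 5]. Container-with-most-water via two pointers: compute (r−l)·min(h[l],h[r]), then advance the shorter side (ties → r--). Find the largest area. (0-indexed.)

max area = 168

[0,13] min(14,5)*13=65 best=65 * → r--
[0,12] min(14,15)*12=168 best=168 * → l++
[1,12] min(7,15)*11=77 best=168 → l++
[2,12] min(15,15)*10=150 best=168 → r--
[2,11] min(15,12)*9=108 best=168 → r--
[2,10] min(15,17)*8=120 best=168 → l++
[3,10] min(1,17)*7=7 best=168 → l++
[4,10] min(2,17)*6=12 best=168 → l++
[5,10] min(9,17)*5=45 best=168 → l++
[6,10] min(16,17)*4=64 best=168 → l++
[7,10] min(9,17)*3=27 best=168 → l++
[8,10] min(15,17)*2=30 best=168 → l++
[9,10] min(15,17)*1=15 best=168 → l++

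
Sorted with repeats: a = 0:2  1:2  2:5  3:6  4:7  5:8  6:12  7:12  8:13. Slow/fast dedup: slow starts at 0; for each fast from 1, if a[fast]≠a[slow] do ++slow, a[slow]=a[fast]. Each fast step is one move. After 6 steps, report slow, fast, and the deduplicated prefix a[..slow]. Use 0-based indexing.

slow=5, fast=7, prefix=[2, 5, 6, 7, 8, 12]

(s=0,f=1) a[fast]=2=a[slow] dup → fast++
(s=0,f=2) a[fast]=5≠a[slow]=2 write a[1]=5 → slow++,fast++
(s=1,f=3) a[fast]=6≠a[slow]=5 write a[2]=6 → slow++,fast++
(s=2,f=4) a[fast]=7≠a[slow]=6 write a[3]=7 → slow++,fast++
(s=3,f=5) a[fast]=8≠a[slow]=7 write a[4]=8 → slow++,fast++
(s=4,f=6) a[fast]=12≠a[slow]=8 write a[5]=12 → slow++,fast++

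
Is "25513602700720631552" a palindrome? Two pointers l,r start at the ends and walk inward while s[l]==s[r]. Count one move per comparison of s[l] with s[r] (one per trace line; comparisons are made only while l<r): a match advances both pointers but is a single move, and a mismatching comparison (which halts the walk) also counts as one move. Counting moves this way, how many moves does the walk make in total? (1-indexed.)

l=1 r=20: '2'=='2', l++,r--
l=2 r=19: '5'=='5', l++,r--
l=3 r=18: '5'=='5', l++,r--
l=4 r=17: '1'=='1', l++,r--
l=5 r=16: '3'=='3', l++,r--
l=6 r=15: '6'=='6', l++,r--
l=7 r=14: '0'=='0', l++,r--
l=8 r=13: '2'=='2', l++,r--
l=9 r=12: '7'=='7', l++,r--
l=10 r=11: '0'=='0', l++,r--

10 moves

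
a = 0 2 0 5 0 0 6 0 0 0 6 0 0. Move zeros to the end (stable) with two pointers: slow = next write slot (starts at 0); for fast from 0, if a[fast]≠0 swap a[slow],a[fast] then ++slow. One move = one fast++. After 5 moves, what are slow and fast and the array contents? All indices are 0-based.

(s=0,f=0) a[fast]=0 → fast++
(s=0,f=1) a[fast]=2≠0 swap→a[0]=2 → slow++,fast++
(s=1,f=2) a[fast]=0 → fast++
(s=1,f=3) a[fast]=5≠0 swap→a[1]=5 → slow++,fast++
(s=2,f=4) a[fast]=0 → fast++

slow=2, fast=5, a=[2, 5, 0, 0, 0, 0, 6, 0, 0, 0, 6, 0, 0]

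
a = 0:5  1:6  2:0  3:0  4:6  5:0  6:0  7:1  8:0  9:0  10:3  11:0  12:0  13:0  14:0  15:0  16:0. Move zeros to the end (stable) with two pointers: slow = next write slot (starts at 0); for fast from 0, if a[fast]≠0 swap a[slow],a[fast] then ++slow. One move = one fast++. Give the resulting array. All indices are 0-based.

slow=0 fast=0: a[fast]=5≠0 swap→a[0]=5, slow++,fast++
slow=1 fast=1: a[fast]=6≠0 swap→a[1]=6, slow++,fast++
slow=2 fast=2: a[fast]=0, fast++
slow=2 fast=3: a[fast]=0, fast++
slow=2 fast=4: a[fast]=6≠0 swap→a[2]=6, slow++,fast++
slow=3 fast=5: a[fast]=0, fast++
slow=3 fast=6: a[fast]=0, fast++
slow=3 fast=7: a[fast]=1≠0 swap→a[3]=1, slow++,fast++
slow=4 fast=8: a[fast]=0, fast++
slow=4 fast=9: a[fast]=0, fast++
slow=4 fast=10: a[fast]=3≠0 swap→a[4]=3, slow++,fast++
slow=5 fast=11: a[fast]=0, fast++
slow=5 fast=12: a[fast]=0, fast++
slow=5 fast=13: a[fast]=0, fast++
slow=5 fast=14: a[fast]=0, fast++
slow=5 fast=15: a[fast]=0, fast++
slow=5 fast=16: a[fast]=0, fast++

[5, 6, 6, 1, 3, 0, 0, 0, 0, 0, 0, 0, 0, 0, 0, 0, 0]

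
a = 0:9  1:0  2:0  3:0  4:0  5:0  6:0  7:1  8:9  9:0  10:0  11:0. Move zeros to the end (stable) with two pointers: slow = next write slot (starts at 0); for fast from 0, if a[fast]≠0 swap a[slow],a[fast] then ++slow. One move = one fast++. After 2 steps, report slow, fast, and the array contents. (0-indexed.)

(s=0,f=0) a[fast]=9≠0 swap→a[0]=9 → slow++,fast++
(s=1,f=1) a[fast]=0 → fast++

slow=1, fast=2, a=[9, 0, 0, 0, 0, 0, 0, 1, 9, 0, 0, 0]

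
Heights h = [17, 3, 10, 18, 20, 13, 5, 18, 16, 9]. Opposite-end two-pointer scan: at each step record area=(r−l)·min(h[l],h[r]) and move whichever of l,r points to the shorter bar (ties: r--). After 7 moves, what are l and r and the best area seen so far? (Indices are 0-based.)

[0,9] min(17,9)*9=81 best=81 * → r--
[0,8] min(17,16)*8=128 best=128 * → r--
[0,7] min(17,18)*7=119 best=128 → l++
[1,7] min(3,18)*6=18 best=128 → l++
[2,7] min(10,18)*5=50 best=128 → l++
[3,7] min(18,18)*4=72 best=128 → r--
[3,6] min(18,5)*3=15 best=128 → r--

l=3, r=5, best area=128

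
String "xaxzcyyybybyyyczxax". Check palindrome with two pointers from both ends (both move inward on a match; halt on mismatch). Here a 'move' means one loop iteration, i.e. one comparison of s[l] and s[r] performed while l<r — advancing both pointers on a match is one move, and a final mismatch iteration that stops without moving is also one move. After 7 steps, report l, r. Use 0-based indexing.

l=7, r=11

l=0 r=18: 'x'=='x', l++,r--
l=1 r=17: 'a'=='a', l++,r--
l=2 r=16: 'x'=='x', l++,r--
l=3 r=15: 'z'=='z', l++,r--
l=4 r=14: 'c'=='c', l++,r--
l=5 r=13: 'y'=='y', l++,r--
l=6 r=12: 'y'=='y', l++,r--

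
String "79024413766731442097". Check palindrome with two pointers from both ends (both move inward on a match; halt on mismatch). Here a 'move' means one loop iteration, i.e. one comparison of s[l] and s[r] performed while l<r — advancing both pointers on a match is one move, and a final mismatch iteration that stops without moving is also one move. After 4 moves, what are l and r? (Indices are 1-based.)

l=5, r=16

l=1 r=20: '7'=='7', l++,r--
l=2 r=19: '9'=='9', l++,r--
l=3 r=18: '0'=='0', l++,r--
l=4 r=17: '2'=='2', l++,r--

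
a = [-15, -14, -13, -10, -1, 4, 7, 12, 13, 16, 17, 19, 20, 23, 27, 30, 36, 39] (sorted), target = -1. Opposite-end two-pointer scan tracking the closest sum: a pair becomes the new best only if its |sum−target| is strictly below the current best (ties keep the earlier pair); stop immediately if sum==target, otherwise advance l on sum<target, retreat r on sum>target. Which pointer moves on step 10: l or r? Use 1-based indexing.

l

l=1 r=18: -15+39=24 d=25 *, r--
l=1 r=17: -15+36=21 d=22 *, r--
l=1 r=16: -15+30=15 d=16 *, r--
l=1 r=15: -15+27=12 d=13 *, r--
l=1 r=14: -15+23=8 d=9 *, r--
l=1 r=13: -15+20=5 d=6 *, r--
l=1 r=12: -15+19=4 d=5 *, r--
l=1 r=11: -15+17=2 d=3 *, r--
l=1 r=10: -15+16=1 d=2 *, r--
l=1 r=9: -15+13=-2 d=1 *, l++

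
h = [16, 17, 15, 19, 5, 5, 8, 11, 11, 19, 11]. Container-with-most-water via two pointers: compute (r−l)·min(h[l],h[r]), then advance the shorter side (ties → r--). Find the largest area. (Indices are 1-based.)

max area = 144

l=1 r=11: min(16,11)*10=110 best=110 *, r--
l=1 r=10: min(16,19)*9=144 best=144 *, l++
l=2 r=10: min(17,19)*8=136 best=144, l++
l=3 r=10: min(15,19)*7=105 best=144, l++
l=4 r=10: min(19,19)*6=114 best=144, r--
l=4 r=9: min(19,11)*5=55 best=144, r--
l=4 r=8: min(19,11)*4=44 best=144, r--
l=4 r=7: min(19,8)*3=24 best=144, r--
l=4 r=6: min(19,5)*2=10 best=144, r--
l=4 r=5: min(19,5)*1=5 best=144, r--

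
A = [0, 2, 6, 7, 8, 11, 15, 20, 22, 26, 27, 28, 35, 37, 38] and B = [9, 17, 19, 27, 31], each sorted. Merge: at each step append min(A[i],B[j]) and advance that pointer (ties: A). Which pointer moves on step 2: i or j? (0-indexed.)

i

[i=0,j=0] A[i]=0<=B[j]=9 take 0 → i++
[i=1,j=0] A[i]=2<=B[j]=9 take 2 → i++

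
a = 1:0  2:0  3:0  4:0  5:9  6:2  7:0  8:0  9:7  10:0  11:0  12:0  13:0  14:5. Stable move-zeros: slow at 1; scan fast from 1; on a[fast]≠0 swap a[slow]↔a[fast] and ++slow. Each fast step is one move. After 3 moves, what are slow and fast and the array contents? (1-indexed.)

slow=1, fast=4, a=[0, 0, 0, 0, 9, 2, 0, 0, 7, 0, 0, 0, 0, 5]

slow=1 fast=1: a[fast]=0, fast++
slow=1 fast=2: a[fast]=0, fast++
slow=1 fast=3: a[fast]=0, fast++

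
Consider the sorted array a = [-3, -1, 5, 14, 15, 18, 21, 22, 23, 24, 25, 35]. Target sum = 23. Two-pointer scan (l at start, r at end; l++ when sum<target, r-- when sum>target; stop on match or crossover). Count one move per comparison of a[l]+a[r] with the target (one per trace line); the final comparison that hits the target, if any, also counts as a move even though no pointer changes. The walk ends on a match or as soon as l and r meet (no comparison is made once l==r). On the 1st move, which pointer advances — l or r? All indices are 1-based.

l=1 r=12: -3+35=32 >23, r--

r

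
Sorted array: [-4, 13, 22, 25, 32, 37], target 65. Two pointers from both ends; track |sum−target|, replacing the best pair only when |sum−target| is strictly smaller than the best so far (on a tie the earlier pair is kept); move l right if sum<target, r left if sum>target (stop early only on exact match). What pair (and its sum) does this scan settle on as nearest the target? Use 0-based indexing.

l=0 r=5: -4+37=33 d=32 *, l++
l=1 r=5: 13+37=50 d=15 *, l++
l=2 r=5: 22+37=59 d=6 *, l++
l=3 r=5: 25+37=62 d=3 *, l++
l=4 r=5: 32+37=69 d=4, r--

pair (25, 37) with sum 62 (|Δ|=3)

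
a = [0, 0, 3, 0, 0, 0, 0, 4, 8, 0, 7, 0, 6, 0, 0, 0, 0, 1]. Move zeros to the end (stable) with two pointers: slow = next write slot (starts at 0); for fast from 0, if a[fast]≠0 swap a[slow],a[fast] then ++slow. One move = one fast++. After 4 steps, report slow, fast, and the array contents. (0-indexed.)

(s=0,f=0) a[fast]=0 → fast++
(s=0,f=1) a[fast]=0 → fast++
(s=0,f=2) a[fast]=3≠0 swap→a[0]=3 → slow++,fast++
(s=1,f=3) a[fast]=0 → fast++

slow=1, fast=4, a=[3, 0, 0, 0, 0, 0, 0, 4, 8, 0, 7, 0, 6, 0, 0, 0, 0, 1]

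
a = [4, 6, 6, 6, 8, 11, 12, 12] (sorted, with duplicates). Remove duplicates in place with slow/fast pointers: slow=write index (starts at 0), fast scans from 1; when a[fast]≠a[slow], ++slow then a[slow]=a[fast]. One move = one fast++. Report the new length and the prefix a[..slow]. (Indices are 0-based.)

(s=0,f=1) a[fast]=6≠a[slow]=4 write a[1]=6 → slow++,fast++
(s=1,f=2) a[fast]=6=a[slow] dup → fast++
(s=1,f=3) a[fast]=6=a[slow] dup → fast++
(s=1,f=4) a[fast]=8≠a[slow]=6 write a[2]=8 → slow++,fast++
(s=2,f=5) a[fast]=11≠a[slow]=8 write a[3]=11 → slow++,fast++
(s=3,f=6) a[fast]=12≠a[slow]=11 write a[4]=12 → slow++,fast++
(s=4,f=7) a[fast]=12=a[slow] dup → fast++

length 5; prefix = [4, 6, 8, 11, 12]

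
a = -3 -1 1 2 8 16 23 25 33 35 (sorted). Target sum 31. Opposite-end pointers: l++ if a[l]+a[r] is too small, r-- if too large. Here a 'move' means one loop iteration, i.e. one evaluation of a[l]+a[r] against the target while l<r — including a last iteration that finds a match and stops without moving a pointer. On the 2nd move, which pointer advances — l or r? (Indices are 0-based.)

[0,9] -3+35=32 >31 → r--
[0,8] -3+33=30 <31 → l++

l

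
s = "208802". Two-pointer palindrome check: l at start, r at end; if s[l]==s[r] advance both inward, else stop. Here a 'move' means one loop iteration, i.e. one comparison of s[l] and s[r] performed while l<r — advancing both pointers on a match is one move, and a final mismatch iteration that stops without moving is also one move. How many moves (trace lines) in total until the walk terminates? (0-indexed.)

[0,5] '2'=='2' → l++,r--
[1,4] '0'=='0' → l++,r--
[2,3] '8'=='8' → l++,r--

3 moves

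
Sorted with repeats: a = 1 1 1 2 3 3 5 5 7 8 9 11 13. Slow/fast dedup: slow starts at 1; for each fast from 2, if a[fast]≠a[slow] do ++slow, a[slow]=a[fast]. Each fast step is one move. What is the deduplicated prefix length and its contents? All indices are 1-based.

length 9; prefix = [1, 2, 3, 5, 7, 8, 9, 11, 13]

slow=1 fast=2: a[fast]=1=a[slow] dup, fast++
slow=1 fast=3: a[fast]=1=a[slow] dup, fast++
slow=1 fast=4: a[fast]=2≠a[slow]=1 write a[2]=2, slow++,fast++
slow=2 fast=5: a[fast]=3≠a[slow]=2 write a[3]=3, slow++,fast++
slow=3 fast=6: a[fast]=3=a[slow] dup, fast++
slow=3 fast=7: a[fast]=5≠a[slow]=3 write a[4]=5, slow++,fast++
slow=4 fast=8: a[fast]=5=a[slow] dup, fast++
slow=4 fast=9: a[fast]=7≠a[slow]=5 write a[5]=7, slow++,fast++
slow=5 fast=10: a[fast]=8≠a[slow]=7 write a[6]=8, slow++,fast++
slow=6 fast=11: a[fast]=9≠a[slow]=8 write a[7]=9, slow++,fast++
slow=7 fast=12: a[fast]=11≠a[slow]=9 write a[8]=11, slow++,fast++
slow=8 fast=13: a[fast]=13≠a[slow]=11 write a[9]=13, slow++,fast++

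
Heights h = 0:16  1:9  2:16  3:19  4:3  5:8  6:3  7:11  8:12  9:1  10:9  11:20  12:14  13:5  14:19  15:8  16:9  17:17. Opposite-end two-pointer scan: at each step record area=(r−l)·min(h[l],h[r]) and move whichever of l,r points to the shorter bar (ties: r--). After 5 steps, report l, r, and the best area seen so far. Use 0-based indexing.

l=3, r=15, best area=272

l=0 r=17: min(16,17)*17=272 best=272 *, l++
l=1 r=17: min(9,17)*16=144 best=272, l++
l=2 r=17: min(16,17)*15=240 best=272, l++
l=3 r=17: min(19,17)*14=238 best=272, r--
l=3 r=16: min(19,9)*13=117 best=272, r--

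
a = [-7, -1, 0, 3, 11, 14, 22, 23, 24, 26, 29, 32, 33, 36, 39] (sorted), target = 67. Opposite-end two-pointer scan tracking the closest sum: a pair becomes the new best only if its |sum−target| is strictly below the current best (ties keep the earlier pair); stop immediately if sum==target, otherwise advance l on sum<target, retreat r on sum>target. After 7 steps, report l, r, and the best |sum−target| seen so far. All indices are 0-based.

l=7, r=14, best |Δ|=6

l=0 r=14: -7+39=32 d=35 *, l++
l=1 r=14: -1+39=38 d=29 *, l++
l=2 r=14: 0+39=39 d=28 *, l++
l=3 r=14: 3+39=42 d=25 *, l++
l=4 r=14: 11+39=50 d=17 *, l++
l=5 r=14: 14+39=53 d=14 *, l++
l=6 r=14: 22+39=61 d=6 *, l++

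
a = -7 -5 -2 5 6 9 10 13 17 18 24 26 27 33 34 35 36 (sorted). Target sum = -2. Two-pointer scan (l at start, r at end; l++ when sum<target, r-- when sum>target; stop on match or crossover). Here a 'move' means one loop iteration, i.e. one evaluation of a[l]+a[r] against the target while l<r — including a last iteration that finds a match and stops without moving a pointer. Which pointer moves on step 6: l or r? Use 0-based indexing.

r

l=0 r=16: -7+36=29 >-2, r--
l=0 r=15: -7+35=28 >-2, r--
l=0 r=14: -7+34=27 >-2, r--
l=0 r=13: -7+33=26 >-2, r--
l=0 r=12: -7+27=20 >-2, r--
l=0 r=11: -7+26=19 >-2, r--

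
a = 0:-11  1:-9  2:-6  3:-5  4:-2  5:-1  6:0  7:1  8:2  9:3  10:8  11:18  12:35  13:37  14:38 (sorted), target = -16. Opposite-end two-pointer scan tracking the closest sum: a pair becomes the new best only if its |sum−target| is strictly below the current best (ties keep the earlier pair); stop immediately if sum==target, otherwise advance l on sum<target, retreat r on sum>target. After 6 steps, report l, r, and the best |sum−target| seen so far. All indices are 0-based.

l=0 r=14: -11+38=27 d=43 *, r--
l=0 r=13: -11+37=26 d=42 *, r--
l=0 r=12: -11+35=24 d=40 *, r--
l=0 r=11: -11+18=7 d=23 *, r--
l=0 r=10: -11+8=-3 d=13 *, r--
l=0 r=9: -11+3=-8 d=8 *, r--

l=0, r=8, best |Δ|=8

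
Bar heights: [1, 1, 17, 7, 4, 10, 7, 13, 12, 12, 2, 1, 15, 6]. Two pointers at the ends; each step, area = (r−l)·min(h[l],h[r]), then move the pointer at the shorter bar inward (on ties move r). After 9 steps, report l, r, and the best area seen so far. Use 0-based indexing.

l=0 r=13: min(1,6)*13=13 best=13 *, l++
l=1 r=13: min(1,6)*12=12 best=13, l++
l=2 r=13: min(17,6)*11=66 best=66 *, r--
l=2 r=12: min(17,15)*10=150 best=150 *, r--
l=2 r=11: min(17,1)*9=9 best=150, r--
l=2 r=10: min(17,2)*8=16 best=150, r--
l=2 r=9: min(17,12)*7=84 best=150, r--
l=2 r=8: min(17,12)*6=72 best=150, r--
l=2 r=7: min(17,13)*5=65 best=150, r--

l=2, r=6, best area=150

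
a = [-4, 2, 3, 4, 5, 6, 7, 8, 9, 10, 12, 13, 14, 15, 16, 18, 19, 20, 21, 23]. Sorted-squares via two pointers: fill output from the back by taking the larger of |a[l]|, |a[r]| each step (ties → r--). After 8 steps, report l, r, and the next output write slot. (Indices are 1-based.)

l=1, r=12, next write slot=12

l=1 r=20: |-4|<=|23| out[20]=529, r--
l=1 r=19: |-4|<=|21| out[19]=441, r--
l=1 r=18: |-4|<=|20| out[18]=400, r--
l=1 r=17: |-4|<=|19| out[17]=361, r--
l=1 r=16: |-4|<=|18| out[16]=324, r--
l=1 r=15: |-4|<=|16| out[15]=256, r--
l=1 r=14: |-4|<=|15| out[14]=225, r--
l=1 r=13: |-4|<=|14| out[13]=196, r--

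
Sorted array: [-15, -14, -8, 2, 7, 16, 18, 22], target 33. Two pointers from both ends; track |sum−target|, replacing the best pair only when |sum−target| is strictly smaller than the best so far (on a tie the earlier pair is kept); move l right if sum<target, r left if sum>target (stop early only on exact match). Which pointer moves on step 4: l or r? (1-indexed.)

l

l=1 r=8: -15+22=7 d=26 *, l++
l=2 r=8: -14+22=8 d=25 *, l++
l=3 r=8: -8+22=14 d=19 *, l++
l=4 r=8: 2+22=24 d=9 *, l++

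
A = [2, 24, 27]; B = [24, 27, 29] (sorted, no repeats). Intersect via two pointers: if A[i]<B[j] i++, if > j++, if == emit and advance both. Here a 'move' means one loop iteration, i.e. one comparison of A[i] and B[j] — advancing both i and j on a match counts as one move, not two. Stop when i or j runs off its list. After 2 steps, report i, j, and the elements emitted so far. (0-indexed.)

i=2, j=1, emitted=[24]

[i=0,j=0] 2<24 → i++
[i=1,j=0] 24==24 emit → i++,j++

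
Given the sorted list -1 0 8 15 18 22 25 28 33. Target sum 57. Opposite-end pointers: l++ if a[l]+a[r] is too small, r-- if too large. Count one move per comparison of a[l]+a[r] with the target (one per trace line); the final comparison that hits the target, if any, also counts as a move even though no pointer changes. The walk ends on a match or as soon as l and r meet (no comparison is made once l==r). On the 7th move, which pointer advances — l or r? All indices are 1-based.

r

l=1 r=9: -1+33=32 <57, l++
l=2 r=9: 0+33=33 <57, l++
l=3 r=9: 8+33=41 <57, l++
l=4 r=9: 15+33=48 <57, l++
l=5 r=9: 18+33=51 <57, l++
l=6 r=9: 22+33=55 <57, l++
l=7 r=9: 25+33=58 >57, r--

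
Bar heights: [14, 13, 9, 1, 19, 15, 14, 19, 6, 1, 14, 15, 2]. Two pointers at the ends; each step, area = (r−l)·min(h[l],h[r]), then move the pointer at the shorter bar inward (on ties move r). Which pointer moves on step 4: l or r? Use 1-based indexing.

l

[1,13] min(14,2)*12=24 best=24 * → r--
[1,12] min(14,15)*11=154 best=154 * → l++
[2,12] min(13,15)*10=130 best=154 → l++
[3,12] min(9,15)*9=81 best=154 → l++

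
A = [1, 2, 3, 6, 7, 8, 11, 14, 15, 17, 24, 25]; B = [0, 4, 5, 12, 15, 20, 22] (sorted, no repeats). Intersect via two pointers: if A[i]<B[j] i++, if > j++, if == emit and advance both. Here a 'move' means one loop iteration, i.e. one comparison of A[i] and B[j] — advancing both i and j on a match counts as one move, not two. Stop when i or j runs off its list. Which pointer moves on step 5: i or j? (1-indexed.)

j

[i=1,j=1] 1>0 → j++
[i=1,j=2] 1<4 → i++
[i=2,j=2] 2<4 → i++
[i=3,j=2] 3<4 → i++
[i=4,j=2] 6>4 → j++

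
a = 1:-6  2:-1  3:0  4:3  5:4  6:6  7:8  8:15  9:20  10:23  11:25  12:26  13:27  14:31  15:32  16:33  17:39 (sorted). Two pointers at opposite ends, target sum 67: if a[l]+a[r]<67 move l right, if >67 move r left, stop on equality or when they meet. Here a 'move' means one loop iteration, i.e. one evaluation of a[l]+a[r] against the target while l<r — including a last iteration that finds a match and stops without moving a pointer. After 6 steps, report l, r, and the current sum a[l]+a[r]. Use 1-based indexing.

l=1 r=17: -6+39=33 <67, l++
l=2 r=17: -1+39=38 <67, l++
l=3 r=17: 0+39=39 <67, l++
l=4 r=17: 3+39=42 <67, l++
l=5 r=17: 4+39=43 <67, l++
l=6 r=17: 6+39=45 <67, l++

l=7, r=17, sum=47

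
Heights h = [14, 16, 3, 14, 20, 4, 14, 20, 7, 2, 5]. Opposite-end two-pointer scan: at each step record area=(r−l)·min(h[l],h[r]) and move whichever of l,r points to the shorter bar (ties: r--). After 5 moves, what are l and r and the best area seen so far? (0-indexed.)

l=0 r=10: min(14,5)*10=50 best=50 *, r--
l=0 r=9: min(14,2)*9=18 best=50, r--
l=0 r=8: min(14,7)*8=56 best=56 *, r--
l=0 r=7: min(14,20)*7=98 best=98 *, l++
l=1 r=7: min(16,20)*6=96 best=98, l++

l=2, r=7, best area=98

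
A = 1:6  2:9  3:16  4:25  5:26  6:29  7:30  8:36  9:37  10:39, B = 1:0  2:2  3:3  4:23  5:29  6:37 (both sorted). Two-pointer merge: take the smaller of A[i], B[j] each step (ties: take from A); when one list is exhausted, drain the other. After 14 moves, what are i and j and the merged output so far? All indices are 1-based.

i=1 j=1: A[i]=6>B[j]=0 take 0, j++
i=1 j=2: A[i]=6>B[j]=2 take 2, j++
i=1 j=3: A[i]=6>B[j]=3 take 3, j++
i=1 j=4: A[i]=6<=B[j]=23 take 6, i++
i=2 j=4: A[i]=9<=B[j]=23 take 9, i++
i=3 j=4: A[i]=16<=B[j]=23 take 16, i++
i=4 j=4: A[i]=25>B[j]=23 take 23, j++
i=4 j=5: A[i]=25<=B[j]=29 take 25, i++
i=5 j=5: A[i]=26<=B[j]=29 take 26, i++
i=6 j=5: A[i]=29<=B[j]=29 take 29, i++
i=7 j=5: A[i]=30>B[j]=29 take 29, j++
i=7 j=6: A[i]=30<=B[j]=37 take 30, i++
i=8 j=6: A[i]=36<=B[j]=37 take 36, i++
i=9 j=6: A[i]=37<=B[j]=37 take 37, i++

i=10, j=6, merged so far=[0, 2, 3, 6, 9, 16, 23, 25, 26, 29, 29, 30, 36, 37]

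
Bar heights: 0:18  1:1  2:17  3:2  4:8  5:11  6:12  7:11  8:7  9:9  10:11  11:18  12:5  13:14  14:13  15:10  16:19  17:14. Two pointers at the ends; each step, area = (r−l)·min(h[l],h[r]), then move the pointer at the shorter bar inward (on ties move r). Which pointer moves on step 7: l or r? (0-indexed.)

l

l=0 r=17: min(18,14)*17=238 best=238 *, r--
l=0 r=16: min(18,19)*16=288 best=288 *, l++
l=1 r=16: min(1,19)*15=15 best=288, l++
l=2 r=16: min(17,19)*14=238 best=288, l++
l=3 r=16: min(2,19)*13=26 best=288, l++
l=4 r=16: min(8,19)*12=96 best=288, l++
l=5 r=16: min(11,19)*11=121 best=288, l++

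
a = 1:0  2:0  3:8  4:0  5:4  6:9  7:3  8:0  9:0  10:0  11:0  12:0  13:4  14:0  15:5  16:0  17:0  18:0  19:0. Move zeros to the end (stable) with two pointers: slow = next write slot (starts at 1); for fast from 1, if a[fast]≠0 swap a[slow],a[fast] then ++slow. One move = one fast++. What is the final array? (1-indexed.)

slow=1 fast=1: a[fast]=0, fast++
slow=1 fast=2: a[fast]=0, fast++
slow=1 fast=3: a[fast]=8≠0 swap→a[1]=8, slow++,fast++
slow=2 fast=4: a[fast]=0, fast++
slow=2 fast=5: a[fast]=4≠0 swap→a[2]=4, slow++,fast++
slow=3 fast=6: a[fast]=9≠0 swap→a[3]=9, slow++,fast++
slow=4 fast=7: a[fast]=3≠0 swap→a[4]=3, slow++,fast++
slow=5 fast=8: a[fast]=0, fast++
slow=5 fast=9: a[fast]=0, fast++
slow=5 fast=10: a[fast]=0, fast++
slow=5 fast=11: a[fast]=0, fast++
slow=5 fast=12: a[fast]=0, fast++
slow=5 fast=13: a[fast]=4≠0 swap→a[5]=4, slow++,fast++
slow=6 fast=14: a[fast]=0, fast++
slow=6 fast=15: a[fast]=5≠0 swap→a[6]=5, slow++,fast++
slow=7 fast=16: a[fast]=0, fast++
slow=7 fast=17: a[fast]=0, fast++
slow=7 fast=18: a[fast]=0, fast++
slow=7 fast=19: a[fast]=0, fast++

[8, 4, 9, 3, 4, 5, 0, 0, 0, 0, 0, 0, 0, 0, 0, 0, 0, 0, 0]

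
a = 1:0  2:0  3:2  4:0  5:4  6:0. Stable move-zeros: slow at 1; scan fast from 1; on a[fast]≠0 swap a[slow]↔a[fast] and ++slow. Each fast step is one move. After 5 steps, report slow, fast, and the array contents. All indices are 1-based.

slow=3, fast=6, a=[2, 4, 0, 0, 0, 0]

(s=1,f=1) a[fast]=0 → fast++
(s=1,f=2) a[fast]=0 → fast++
(s=1,f=3) a[fast]=2≠0 swap→a[1]=2 → slow++,fast++
(s=2,f=4) a[fast]=0 → fast++
(s=2,f=5) a[fast]=4≠0 swap→a[2]=4 → slow++,fast++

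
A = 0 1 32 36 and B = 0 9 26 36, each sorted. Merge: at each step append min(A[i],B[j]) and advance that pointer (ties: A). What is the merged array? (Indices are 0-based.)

i=0 j=0: A[i]=0<=B[j]=0 take 0, i++
i=1 j=0: A[i]=1>B[j]=0 take 0, j++
i=1 j=1: A[i]=1<=B[j]=9 take 1, i++
i=2 j=1: A[i]=32>B[j]=9 take 9, j++
i=2 j=2: A[i]=32>B[j]=26 take 26, j++
i=2 j=3: A[i]=32<=B[j]=36 take 32, i++
i=3 j=3: A[i]=36<=B[j]=36 take 36, i++
i=4 j=3: A done, take B[j]=36, j++

[0, 0, 1, 9, 26, 32, 36, 36]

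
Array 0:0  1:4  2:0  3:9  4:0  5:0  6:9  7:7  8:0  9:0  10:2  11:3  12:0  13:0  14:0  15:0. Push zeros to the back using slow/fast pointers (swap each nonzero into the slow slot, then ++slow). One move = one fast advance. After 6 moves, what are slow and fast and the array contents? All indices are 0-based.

slow=0 fast=0: a[fast]=0, fast++
slow=0 fast=1: a[fast]=4≠0 swap→a[0]=4, slow++,fast++
slow=1 fast=2: a[fast]=0, fast++
slow=1 fast=3: a[fast]=9≠0 swap→a[1]=9, slow++,fast++
slow=2 fast=4: a[fast]=0, fast++
slow=2 fast=5: a[fast]=0, fast++

slow=2, fast=6, a=[4, 9, 0, 0, 0, 0, 9, 7, 0, 0, 2, 3, 0, 0, 0, 0]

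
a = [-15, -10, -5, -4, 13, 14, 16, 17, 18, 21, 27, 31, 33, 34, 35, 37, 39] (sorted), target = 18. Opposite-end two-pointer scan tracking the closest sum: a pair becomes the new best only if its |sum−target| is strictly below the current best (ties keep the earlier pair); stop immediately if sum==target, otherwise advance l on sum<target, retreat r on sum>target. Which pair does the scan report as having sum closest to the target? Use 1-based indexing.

[1,17] -15+39=24 d=6 * → r--
[1,16] -15+37=22 d=4 * → r--
[1,15] -15+35=20 d=2 * → r--
[1,14] -15+34=19 d=1 * → r--
[1,13] -15+33=18 d=0 * → stop

pair (-15, 33) with sum 18 (|Δ|=0)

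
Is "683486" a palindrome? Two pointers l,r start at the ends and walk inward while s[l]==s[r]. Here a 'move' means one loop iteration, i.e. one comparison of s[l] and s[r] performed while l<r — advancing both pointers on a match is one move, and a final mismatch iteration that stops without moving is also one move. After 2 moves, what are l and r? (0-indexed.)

l=2, r=3

l=0 r=5: '6'=='6', l++,r--
l=1 r=4: '8'=='8', l++,r--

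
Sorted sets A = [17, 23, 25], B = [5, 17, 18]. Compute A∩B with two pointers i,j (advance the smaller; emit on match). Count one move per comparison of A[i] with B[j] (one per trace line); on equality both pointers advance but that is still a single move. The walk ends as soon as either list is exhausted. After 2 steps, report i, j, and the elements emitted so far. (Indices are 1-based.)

i=2, j=3, emitted=[17]

[i=1,j=1] 17>5 → j++
[i=1,j=2] 17==17 emit → i++,j++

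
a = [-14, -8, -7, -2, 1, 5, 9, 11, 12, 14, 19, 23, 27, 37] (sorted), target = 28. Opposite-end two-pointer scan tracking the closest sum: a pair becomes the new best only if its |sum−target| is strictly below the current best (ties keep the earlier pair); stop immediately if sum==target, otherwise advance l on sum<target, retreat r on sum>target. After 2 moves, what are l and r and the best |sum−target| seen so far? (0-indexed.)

l=1, r=12, best |Δ|=1

[0,13] -14+37=23 d=5 * → l++
[1,13] -8+37=29 d=1 * → r--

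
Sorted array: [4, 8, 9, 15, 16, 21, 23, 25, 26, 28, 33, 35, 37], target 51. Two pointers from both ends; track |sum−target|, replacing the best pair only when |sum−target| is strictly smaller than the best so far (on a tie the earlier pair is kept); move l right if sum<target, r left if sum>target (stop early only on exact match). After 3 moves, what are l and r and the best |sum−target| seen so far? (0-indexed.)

l=0 r=12: 4+37=41 d=10 *, l++
l=1 r=12: 8+37=45 d=6 *, l++
l=2 r=12: 9+37=46 d=5 *, l++

l=3, r=12, best |Δ|=5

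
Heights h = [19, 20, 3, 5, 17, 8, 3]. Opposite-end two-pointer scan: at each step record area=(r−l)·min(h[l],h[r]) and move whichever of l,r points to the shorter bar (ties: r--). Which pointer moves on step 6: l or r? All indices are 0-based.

l

[0,6] min(19,3)*6=18 best=18 * → r--
[0,5] min(19,8)*5=40 best=40 * → r--
[0,4] min(19,17)*4=68 best=68 * → r--
[0,3] min(19,5)*3=15 best=68 → r--
[0,2] min(19,3)*2=6 best=68 → r--
[0,1] min(19,20)*1=19 best=68 → l++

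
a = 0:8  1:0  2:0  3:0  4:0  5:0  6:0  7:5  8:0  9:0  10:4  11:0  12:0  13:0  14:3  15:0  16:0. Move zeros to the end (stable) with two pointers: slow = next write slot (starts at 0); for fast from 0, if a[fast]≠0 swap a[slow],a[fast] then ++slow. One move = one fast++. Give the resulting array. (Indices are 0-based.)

[8, 5, 4, 3, 0, 0, 0, 0, 0, 0, 0, 0, 0, 0, 0, 0, 0]

slow=0 fast=0: a[fast]=8≠0 swap→a[0]=8, slow++,fast++
slow=1 fast=1: a[fast]=0, fast++
slow=1 fast=2: a[fast]=0, fast++
slow=1 fast=3: a[fast]=0, fast++
slow=1 fast=4: a[fast]=0, fast++
slow=1 fast=5: a[fast]=0, fast++
slow=1 fast=6: a[fast]=0, fast++
slow=1 fast=7: a[fast]=5≠0 swap→a[1]=5, slow++,fast++
slow=2 fast=8: a[fast]=0, fast++
slow=2 fast=9: a[fast]=0, fast++
slow=2 fast=10: a[fast]=4≠0 swap→a[2]=4, slow++,fast++
slow=3 fast=11: a[fast]=0, fast++
slow=3 fast=12: a[fast]=0, fast++
slow=3 fast=13: a[fast]=0, fast++
slow=3 fast=14: a[fast]=3≠0 swap→a[3]=3, slow++,fast++
slow=4 fast=15: a[fast]=0, fast++
slow=4 fast=16: a[fast]=0, fast++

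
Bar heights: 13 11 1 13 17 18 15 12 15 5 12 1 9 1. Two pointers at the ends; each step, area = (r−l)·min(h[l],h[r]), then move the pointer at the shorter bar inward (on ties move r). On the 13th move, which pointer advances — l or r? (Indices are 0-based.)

[0,13] min(13,1)*13=13 best=13 * → r--
[0,12] min(13,9)*12=108 best=108 * → r--
[0,11] min(13,1)*11=11 best=108 → r--
[0,10] min(13,12)*10=120 best=120 * → r--
[0,9] min(13,5)*9=45 best=120 → r--
[0,8] min(13,15)*8=104 best=120 → l++
[1,8] min(11,15)*7=77 best=120 → l++
[2,8] min(1,15)*6=6 best=120 → l++
[3,8] min(13,15)*5=65 best=120 → l++
[4,8] min(17,15)*4=60 best=120 → r--
[4,7] min(17,12)*3=36 best=120 → r--
[4,6] min(17,15)*2=30 best=120 → r--
[4,5] min(17,18)*1=17 best=120 → l++

l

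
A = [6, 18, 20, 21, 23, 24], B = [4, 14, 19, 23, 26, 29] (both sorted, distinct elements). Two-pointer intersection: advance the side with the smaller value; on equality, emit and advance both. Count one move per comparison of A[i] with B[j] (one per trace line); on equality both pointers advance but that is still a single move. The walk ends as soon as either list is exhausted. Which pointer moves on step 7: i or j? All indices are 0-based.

i=0 j=0: 6>4, j++
i=0 j=1: 6<14, i++
i=1 j=1: 18>14, j++
i=1 j=2: 18<19, i++
i=2 j=2: 20>19, j++
i=2 j=3: 20<23, i++
i=3 j=3: 21<23, i++

i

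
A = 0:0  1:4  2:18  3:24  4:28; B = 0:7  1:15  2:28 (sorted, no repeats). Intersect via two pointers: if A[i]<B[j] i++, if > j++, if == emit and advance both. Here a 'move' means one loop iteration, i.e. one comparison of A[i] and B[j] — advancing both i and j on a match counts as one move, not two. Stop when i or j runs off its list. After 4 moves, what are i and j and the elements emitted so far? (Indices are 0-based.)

i=2, j=2, emitted=[]

i=0 j=0: 0<7, i++
i=1 j=0: 4<7, i++
i=2 j=0: 18>7, j++
i=2 j=1: 18>15, j++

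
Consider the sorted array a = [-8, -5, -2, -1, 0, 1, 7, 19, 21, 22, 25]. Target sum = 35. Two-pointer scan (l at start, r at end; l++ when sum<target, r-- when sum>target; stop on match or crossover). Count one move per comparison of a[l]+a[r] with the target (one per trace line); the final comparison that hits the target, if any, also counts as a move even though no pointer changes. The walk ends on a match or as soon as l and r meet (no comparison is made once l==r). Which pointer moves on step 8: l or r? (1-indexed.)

[1,11] -8+25=17 <35 → l++
[2,11] -5+25=20 <35 → l++
[3,11] -2+25=23 <35 → l++
[4,11] -1+25=24 <35 → l++
[5,11] 0+25=25 <35 → l++
[6,11] 1+25=26 <35 → l++
[7,11] 7+25=32 <35 → l++
[8,11] 19+25=44 >35 → r--

r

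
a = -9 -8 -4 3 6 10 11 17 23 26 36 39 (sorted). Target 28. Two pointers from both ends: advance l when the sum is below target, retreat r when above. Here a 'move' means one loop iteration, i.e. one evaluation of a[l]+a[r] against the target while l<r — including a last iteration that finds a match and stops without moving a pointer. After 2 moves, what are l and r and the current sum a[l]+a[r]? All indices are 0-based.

l=1, r=10, sum=28

[0,11] -9+39=30 >28 → r--
[0,10] -9+36=27 <28 → l++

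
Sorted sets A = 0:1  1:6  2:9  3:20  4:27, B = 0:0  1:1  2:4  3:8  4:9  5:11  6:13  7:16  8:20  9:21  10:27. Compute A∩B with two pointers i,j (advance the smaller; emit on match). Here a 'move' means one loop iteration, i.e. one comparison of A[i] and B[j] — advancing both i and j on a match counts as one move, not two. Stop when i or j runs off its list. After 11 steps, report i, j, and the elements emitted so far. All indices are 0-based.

i=4, j=10, emitted=[1, 9, 20]

[i=0,j=0] 1>0 → j++
[i=0,j=1] 1==1 emit → i++,j++
[i=1,j=2] 6>4 → j++
[i=1,j=3] 6<8 → i++
[i=2,j=3] 9>8 → j++
[i=2,j=4] 9==9 emit → i++,j++
[i=3,j=5] 20>11 → j++
[i=3,j=6] 20>13 → j++
[i=3,j=7] 20>16 → j++
[i=3,j=8] 20==20 emit → i++,j++
[i=4,j=9] 27>21 → j++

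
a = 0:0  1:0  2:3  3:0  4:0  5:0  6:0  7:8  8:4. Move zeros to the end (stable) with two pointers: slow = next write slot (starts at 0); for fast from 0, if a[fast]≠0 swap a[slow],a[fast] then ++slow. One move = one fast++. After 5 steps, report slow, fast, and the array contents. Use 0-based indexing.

(s=0,f=0) a[fast]=0 → fast++
(s=0,f=1) a[fast]=0 → fast++
(s=0,f=2) a[fast]=3≠0 swap→a[0]=3 → slow++,fast++
(s=1,f=3) a[fast]=0 → fast++
(s=1,f=4) a[fast]=0 → fast++

slow=1, fast=5, a=[3, 0, 0, 0, 0, 0, 0, 8, 4]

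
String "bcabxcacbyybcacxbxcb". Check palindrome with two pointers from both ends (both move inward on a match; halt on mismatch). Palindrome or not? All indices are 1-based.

l=1 r=20: 'b'=='b', l++,r--
l=2 r=19: 'c'=='c', l++,r--
l=3 r=18: 'a'!='x', stop

not a palindrome (mismatch at 3,18)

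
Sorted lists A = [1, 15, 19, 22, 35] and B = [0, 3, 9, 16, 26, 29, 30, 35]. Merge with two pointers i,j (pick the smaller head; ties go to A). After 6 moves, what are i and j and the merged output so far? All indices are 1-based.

i=3, j=5, merged so far=[0, 1, 3, 9, 15, 16]

i=1 j=1: A[i]=1>B[j]=0 take 0, j++
i=1 j=2: A[i]=1<=B[j]=3 take 1, i++
i=2 j=2: A[i]=15>B[j]=3 take 3, j++
i=2 j=3: A[i]=15>B[j]=9 take 9, j++
i=2 j=4: A[i]=15<=B[j]=16 take 15, i++
i=3 j=4: A[i]=19>B[j]=16 take 16, j++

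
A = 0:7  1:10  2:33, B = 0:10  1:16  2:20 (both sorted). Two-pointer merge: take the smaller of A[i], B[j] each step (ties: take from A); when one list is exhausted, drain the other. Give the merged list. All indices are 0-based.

[7, 10, 10, 16, 20, 33]

[i=0,j=0] A[i]=7<=B[j]=10 take 7 → i++
[i=1,j=0] A[i]=10<=B[j]=10 take 10 → i++
[i=2,j=0] A[i]=33>B[j]=10 take 10 → j++
[i=2,j=1] A[i]=33>B[j]=16 take 16 → j++
[i=2,j=2] A[i]=33>B[j]=20 take 20 → j++
[i=2,j=3] B done, take A[i]=33 → i++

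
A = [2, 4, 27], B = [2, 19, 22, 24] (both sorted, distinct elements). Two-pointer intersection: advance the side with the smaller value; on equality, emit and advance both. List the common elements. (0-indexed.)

i=0 j=0: 2==2 emit, i++,j++
i=1 j=1: 4<19, i++
i=2 j=1: 27>19, j++
i=2 j=2: 27>22, j++
i=2 j=3: 27>24, j++

intersection = [2]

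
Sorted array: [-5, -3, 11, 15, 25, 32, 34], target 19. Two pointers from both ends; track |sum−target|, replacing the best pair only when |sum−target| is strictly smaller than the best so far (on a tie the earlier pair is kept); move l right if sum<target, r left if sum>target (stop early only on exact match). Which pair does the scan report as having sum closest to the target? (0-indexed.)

[0,6] -5+34=29 d=10 * → r--
[0,5] -5+32=27 d=8 * → r--
[0,4] -5+25=20 d=1 * → r--
[0,3] -5+15=10 d=9 → l++
[1,3] -3+15=12 d=7 → l++
[2,3] 11+15=26 d=7 → r--

pair (-5, 25) with sum 20 (|Δ|=1)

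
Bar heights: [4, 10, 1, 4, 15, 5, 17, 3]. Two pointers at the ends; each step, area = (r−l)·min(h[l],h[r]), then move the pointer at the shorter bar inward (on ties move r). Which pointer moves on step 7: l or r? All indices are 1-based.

l

[1,8] min(4,3)*7=21 best=21 * → r--
[1,7] min(4,17)*6=24 best=24 * → l++
[2,7] min(10,17)*5=50 best=50 * → l++
[3,7] min(1,17)*4=4 best=50 → l++
[4,7] min(4,17)*3=12 best=50 → l++
[5,7] min(15,17)*2=30 best=50 → l++
[6,7] min(5,17)*1=5 best=50 → l++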